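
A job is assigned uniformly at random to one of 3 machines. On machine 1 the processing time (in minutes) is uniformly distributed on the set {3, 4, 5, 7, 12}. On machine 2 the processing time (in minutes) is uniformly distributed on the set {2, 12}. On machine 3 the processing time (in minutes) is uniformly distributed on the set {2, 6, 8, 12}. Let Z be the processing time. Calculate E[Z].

E[Z | machine 1] = (3+4+5+7+12)/5 = 31/5.
E[Z | machine 2] = (2+12)/2 = 7.
E[Z | machine 3] = (2+6+8+12)/4 = 7.
By the law of total expectation,
E[Z] = (1/3)·(31/5) + (1/3)·(7) + (1/3)·(7) = 101/15.

101/15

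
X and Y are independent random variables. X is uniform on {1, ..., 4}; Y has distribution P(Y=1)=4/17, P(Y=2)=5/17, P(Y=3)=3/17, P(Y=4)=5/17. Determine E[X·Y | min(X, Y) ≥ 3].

203/16

P(min(X, Y) ≥ 3) = 4/17.
Summing XY·P(x,y) over outcomes with min(X, Y) ≥ 3 gives 203/68.
E[X·Y | min(X, Y) ≥ 3] = (203/68) / (4/17) = 203/16.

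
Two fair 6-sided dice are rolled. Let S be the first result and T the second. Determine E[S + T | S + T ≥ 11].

P(S + T ≥ 11) = 1/12.
Summing (S+T)·P(x,y) over outcomes with S + T ≥ 11 gives 17/18.
E[S + T | S + T ≥ 11] = (17/18) / (1/12) = 34/3.

34/3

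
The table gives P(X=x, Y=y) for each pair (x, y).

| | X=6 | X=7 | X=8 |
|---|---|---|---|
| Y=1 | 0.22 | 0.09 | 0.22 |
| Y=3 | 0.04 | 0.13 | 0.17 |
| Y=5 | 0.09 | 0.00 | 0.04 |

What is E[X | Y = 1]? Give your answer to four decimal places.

7.0000

P(Y = 1) = 0.53.
Σ X·P over the event = 6·(0.22) + 7·(0.09) + 8·(0.22) = 3.71.
E[X | Y = 1] = (3.71) / (0.53) = 7.0000.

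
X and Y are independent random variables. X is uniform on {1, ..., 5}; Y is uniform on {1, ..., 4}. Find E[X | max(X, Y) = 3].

12/5

Outcomes with max(X, Y) = 3: (1,3), (2,3), (3,1), (3,2), (3,3), each with probability 1/20.
E[X | max(X, Y) = 3] = (1 + 2 + 3 + 3 + 3) / 5 = 12/5.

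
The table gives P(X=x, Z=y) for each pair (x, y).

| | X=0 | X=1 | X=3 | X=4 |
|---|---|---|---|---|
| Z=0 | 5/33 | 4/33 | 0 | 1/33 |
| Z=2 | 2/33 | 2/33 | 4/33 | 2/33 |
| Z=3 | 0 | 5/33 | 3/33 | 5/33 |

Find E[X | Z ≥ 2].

56/23

P(Z ≥ 2) = 23/33.
Σ X·P over the event = 0·(2/33) + 1·(2/33) + 1·(5/33) + 3·(4/33) + 3·(3/33) + 4·(2/33) + 4·(5/33) = 56/33.
E[X | Z ≥ 2] = (56/33) / (23/33) = 56/23.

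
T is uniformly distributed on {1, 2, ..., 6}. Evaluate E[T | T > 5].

Given T > 5, T is equally likely to be any of {6}.
E[T | T > 5] = (6) / 1 = 6.

6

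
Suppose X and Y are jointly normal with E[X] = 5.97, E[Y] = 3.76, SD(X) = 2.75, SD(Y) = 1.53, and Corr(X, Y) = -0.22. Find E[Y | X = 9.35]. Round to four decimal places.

3.3463

For a bivariate normal, E[Y | X=x] = μ_Y + ρ·(σ_Y/σ_X)·(x − μ_X).
E[Y | X=9.35] = 3.76 + (-0.22)·(1.53/2.75)·(9.35 − (5.97)) = 3.76 + (-0.1224)·(3.38) = 3.3463.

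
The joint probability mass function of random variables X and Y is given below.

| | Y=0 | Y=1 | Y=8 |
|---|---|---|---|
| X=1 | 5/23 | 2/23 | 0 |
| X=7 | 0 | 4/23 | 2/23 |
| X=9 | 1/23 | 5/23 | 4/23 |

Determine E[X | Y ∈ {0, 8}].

16/3

P(Y ∈ {0, 8}) = 12/23.
Σ X·P over the event = 1·(5/23) + 7·(2/23) + 9·(1/23) + 9·(4/23) = 64/23.
E[X | Y ∈ {0, 8}] = (64/23) / (12/23) = 16/3.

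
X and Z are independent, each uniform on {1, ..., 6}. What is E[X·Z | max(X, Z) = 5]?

Outcomes with max(X, Z) = 5: (1,5), (2,5), (3,5), (4,5), (5,1), (5,2), (5,3), (5,4), (5,5), each with probability 1/36.
E[X·Z | max(X, Z) = 5] = (5 + 10 + 15 + 20 + 5 + 10 + 15 + 20 + 25) / 9 = 125/9.

125/9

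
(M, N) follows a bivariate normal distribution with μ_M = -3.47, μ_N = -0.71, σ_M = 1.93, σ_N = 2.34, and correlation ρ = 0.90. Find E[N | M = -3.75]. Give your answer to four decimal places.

The regression of N on M has slope ρ·σ_N/σ_M and passes through (μ_M, μ_N).
E[N | M=-3.75] = -0.71 + (0.90)·(2.34/1.93)·(-3.75 − (-3.47)) = -0.71 + (1.0912)·(-0.28) = -1.0155.

-1.0155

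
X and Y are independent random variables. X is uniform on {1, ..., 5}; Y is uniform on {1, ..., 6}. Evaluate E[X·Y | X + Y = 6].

Outcomes with X + Y = 6: (1,5), (2,4), (3,3), (4,2), (5,1), each with probability 1/30.
E[X·Y | X + Y = 6] = (5 + 8 + 9 + 8 + 5) / 5 = 7.

7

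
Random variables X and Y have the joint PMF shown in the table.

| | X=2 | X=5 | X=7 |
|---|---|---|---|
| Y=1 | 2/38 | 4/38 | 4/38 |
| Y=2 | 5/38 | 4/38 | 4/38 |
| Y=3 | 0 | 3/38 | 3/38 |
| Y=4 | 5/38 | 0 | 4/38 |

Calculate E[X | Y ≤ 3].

P(Y ≤ 3) = 29/38.
Σ X·P over the event = 2·(2/38) + 2·(5/38) + 5·(4/38) + 5·(4/38) + 5·(3/38) + 7·(4/38) + 7·(4/38) + 7·(3/38) = 73/19.
E[X | Y ≤ 3] = (73/19) / (29/38) = 146/29.

146/29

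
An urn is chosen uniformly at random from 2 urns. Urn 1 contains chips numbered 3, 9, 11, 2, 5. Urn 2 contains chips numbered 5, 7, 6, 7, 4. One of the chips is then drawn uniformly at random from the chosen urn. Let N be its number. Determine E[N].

E[N | urn 1] = (3+9+11+2+5)/5 = 6.
E[N | urn 2] = (5+7+6+7+4)/5 = 29/5.
E[N] = (1/2)·(6) + (1/2)·(29/5) = 59/10.

59/10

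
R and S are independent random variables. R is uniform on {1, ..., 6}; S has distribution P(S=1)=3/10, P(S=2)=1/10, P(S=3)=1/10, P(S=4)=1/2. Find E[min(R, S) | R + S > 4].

121/48

P(R + S > 4) = 4/5.
Summing min(R,S)·P(x,y) over outcomes with R + S > 4 gives 121/60.
E[min(R, S) | R + S > 4] = (121/60) / (4/5) = 121/48.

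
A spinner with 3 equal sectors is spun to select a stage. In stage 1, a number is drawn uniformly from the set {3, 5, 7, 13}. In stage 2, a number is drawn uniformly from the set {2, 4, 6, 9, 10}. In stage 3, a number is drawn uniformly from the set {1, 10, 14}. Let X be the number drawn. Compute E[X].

E[X | stage 1] = (3+5+7+13)/4 = 7.
E[X | stage 2] = (2+4+6+9+10)/5 = 31/5.
E[X | stage 3] = (1+10+14)/3 = 25/3.
By the law of total expectation,
E[X] = (1/3)·(7) + (1/3)·(31/5) + (1/3)·(25/3) = 323/45.

323/45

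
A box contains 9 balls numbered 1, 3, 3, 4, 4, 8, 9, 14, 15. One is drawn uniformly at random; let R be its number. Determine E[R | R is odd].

P(R is odd) = 5/9.
Σ over the event: 1·1/9 + 3·2/9 + 9·1/9 + 15·1/9 = 31/9.
E[R | R is odd] = (31/9) / (5/9) = 31/5.

31/5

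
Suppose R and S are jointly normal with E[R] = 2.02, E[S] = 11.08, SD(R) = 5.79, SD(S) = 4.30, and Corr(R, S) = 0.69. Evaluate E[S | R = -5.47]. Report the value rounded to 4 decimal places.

E[S | R=x] = μ_S + ρ(σ_S/σ_R)(x − μ_R) for jointly normal variables.
E[S | R=-5.47] = 11.08 + (0.69)·(4.30/5.79)·(-5.47 − (2.02)) = 11.08 + (0.512435)·(-7.49) = 7.2419.

7.2419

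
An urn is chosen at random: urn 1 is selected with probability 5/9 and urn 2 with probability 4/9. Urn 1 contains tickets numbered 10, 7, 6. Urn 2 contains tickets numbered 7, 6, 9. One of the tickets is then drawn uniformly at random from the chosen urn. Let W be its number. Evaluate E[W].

E[W | urn 1] = (10+7+6)/3 = 23/3.
E[W | urn 2] = (7+6+9)/3 = 22/3.
By the law of total expectation,
E[W] = (5/9)·(23/3) + (4/9)·(22/3) = 203/27.

203/27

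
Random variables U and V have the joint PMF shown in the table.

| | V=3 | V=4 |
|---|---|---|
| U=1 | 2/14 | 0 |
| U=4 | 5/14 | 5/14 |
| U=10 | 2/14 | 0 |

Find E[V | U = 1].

3

P(U = 1) = 1/7.
Σ V·P over the event = 3·(2/14) = 3/7.
E[V | U = 1] = (3/7) / (1/7) = 3.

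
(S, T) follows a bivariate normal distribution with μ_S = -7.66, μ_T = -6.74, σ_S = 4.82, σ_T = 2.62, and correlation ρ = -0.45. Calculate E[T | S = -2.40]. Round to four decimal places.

-8.0266

E[T | S=x] = μ_T + ρ(σ_T/σ_S)(x − μ_S) for jointly normal variables.
E[T | S=-2.40] = -6.74 + (-0.45)·(2.62/4.82)·(-2.40 − (-7.66)) = -6.74 + (-0.24461)·(5.26) = -8.0266.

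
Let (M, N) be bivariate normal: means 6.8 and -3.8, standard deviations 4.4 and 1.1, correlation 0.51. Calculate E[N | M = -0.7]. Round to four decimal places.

For a bivariate normal, E[N | M=x] = μ_N + ρ·(σ_N/σ_M)·(x − μ_M).
E[N | M=-0.7] = -3.8 + (0.51)·(1.1/4.4)·(-0.7 − (6.8)) = -3.8 + (0.1275)·(-7.5) = -4.7563.

-4.7563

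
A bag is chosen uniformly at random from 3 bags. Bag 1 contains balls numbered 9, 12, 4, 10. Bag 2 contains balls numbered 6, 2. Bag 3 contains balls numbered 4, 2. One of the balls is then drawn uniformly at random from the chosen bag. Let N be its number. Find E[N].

E[N | bag 1] = (9+12+4+10)/4 = 35/4.
E[N | bag 2] = (6+2)/2 = 4.
E[N | bag 3] = (4+2)/2 = 3.
E[N] = (1/3)·(35/4) + (1/3)·(4) + (1/3)·(3) = 21/4.

21/4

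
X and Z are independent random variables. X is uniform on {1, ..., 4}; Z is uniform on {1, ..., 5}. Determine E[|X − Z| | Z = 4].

Outcomes with Z = 4: (1,4), (2,4), (3,4), (4,4), each with probability 1/20.
E[|X − Z| | Z = 4] = (3 + 2 + 1 + 0) / 4 = 3/2.

3/2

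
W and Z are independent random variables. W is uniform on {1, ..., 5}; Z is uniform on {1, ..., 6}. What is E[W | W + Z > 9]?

14/3

Outcomes with W + Z > 9: (4,6), (5,5), (5,6), each with probability 1/30.
E[W | W + Z > 9] = (4 + 5 + 5) / 3 = 14/3.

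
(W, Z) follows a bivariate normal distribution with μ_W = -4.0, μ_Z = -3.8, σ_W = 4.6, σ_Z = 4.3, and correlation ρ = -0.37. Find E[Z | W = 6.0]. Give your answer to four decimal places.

-7.2587

The regression of Z on W has slope ρ·σ_Z/σ_W and passes through (μ_W, μ_Z).
E[Z | W=6.0] = -3.8 + (-0.37)·(4.3/4.6)·(6.0 − (-4.0)) = -3.8 + (-0.34587)·(10) = -7.2587.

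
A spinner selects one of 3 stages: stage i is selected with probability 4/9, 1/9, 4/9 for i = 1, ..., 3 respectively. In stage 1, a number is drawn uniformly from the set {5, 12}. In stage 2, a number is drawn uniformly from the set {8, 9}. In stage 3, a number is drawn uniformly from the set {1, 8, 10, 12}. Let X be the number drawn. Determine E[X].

E[X | stage 1] = (5+12)/2 = 17/2.
E[X | stage 2] = (8+9)/2 = 17/2.
E[X | stage 3] = (1+8+10+12)/4 = 31/4.
E[X] = (4/9)·(17/2) + (1/9)·(17/2) + (4/9)·(31/4) = 49/6.

49/6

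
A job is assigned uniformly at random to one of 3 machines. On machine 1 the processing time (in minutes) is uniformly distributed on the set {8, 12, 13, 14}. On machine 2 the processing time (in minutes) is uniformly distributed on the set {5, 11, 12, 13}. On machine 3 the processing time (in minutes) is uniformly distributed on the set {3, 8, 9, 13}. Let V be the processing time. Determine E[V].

E[V | machine 1] = (8+12+13+14)/4 = 47/4.
E[V | machine 2] = (5+11+12+13)/4 = 41/4.
E[V | machine 3] = (3+8+9+13)/4 = 33/4.
By the law of total expectation,
E[V] = (1/3)·(47/4) + (1/3)·(41/4) + (1/3)·(33/4) = 121/12.

121/12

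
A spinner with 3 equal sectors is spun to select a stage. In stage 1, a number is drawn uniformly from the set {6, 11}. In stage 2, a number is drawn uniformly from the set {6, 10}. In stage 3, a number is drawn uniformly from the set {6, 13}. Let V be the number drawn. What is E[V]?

26/3

E[V | stage 1] = (6+11)/2 = 17/2.
E[V | stage 2] = (6+10)/2 = 8.
E[V | stage 3] = (6+13)/2 = 19/2.
E[V] = (1/3)·(17/2) + (1/3)·(8) + (1/3)·(19/2) = 26/3.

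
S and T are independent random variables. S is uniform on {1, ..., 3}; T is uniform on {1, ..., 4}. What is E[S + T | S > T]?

Outcomes with S > T: (2,1), (3,1), (3,2), each with probability 1/12.
E[S + T | S > T] = (3 + 4 + 5) / 3 = 4.

4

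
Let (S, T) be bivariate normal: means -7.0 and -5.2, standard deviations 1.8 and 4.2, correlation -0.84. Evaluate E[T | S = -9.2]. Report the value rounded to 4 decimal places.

For a bivariate normal, E[T | S=x] = μ_T + ρ·(σ_T/σ_S)·(x − μ_S).
E[T | S=-9.2] = -5.2 + (-0.84)·(4.2/1.8)·(-9.2 − (-7.0)) = -5.2 + (-1.96)·(-2.2) = -0.8880.

-0.8880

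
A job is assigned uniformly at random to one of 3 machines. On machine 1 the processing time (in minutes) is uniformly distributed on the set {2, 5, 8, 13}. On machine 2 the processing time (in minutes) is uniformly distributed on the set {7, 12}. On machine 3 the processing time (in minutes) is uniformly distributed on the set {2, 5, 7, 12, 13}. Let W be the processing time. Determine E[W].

81/10

E[W | machine 1] = (2+5+8+13)/4 = 7.
E[W | machine 2] = (7+12)/2 = 19/2.
E[W | machine 3] = (2+5+7+12+13)/5 = 39/5.
E[W] = (1/3)·(7) + (1/3)·(19/2) + (1/3)·(39/5) = 81/10.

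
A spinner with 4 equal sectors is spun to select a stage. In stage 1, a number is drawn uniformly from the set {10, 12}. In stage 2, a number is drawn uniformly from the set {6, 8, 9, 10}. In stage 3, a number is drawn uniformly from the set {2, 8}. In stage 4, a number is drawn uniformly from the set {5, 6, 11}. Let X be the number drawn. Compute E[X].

379/48

E[X | stage 1] = (10+12)/2 = 11.
E[X | stage 2] = (6+8+9+10)/4 = 33/4.
E[X | stage 3] = (2+8)/2 = 5.
E[X | stage 4] = (5+6+11)/3 = 22/3.
By the law of total expectation,
E[X] = (1/4)·(11) + (1/4)·(33/4) + (1/4)·(5) + (1/4)·(22/3) = 379/48.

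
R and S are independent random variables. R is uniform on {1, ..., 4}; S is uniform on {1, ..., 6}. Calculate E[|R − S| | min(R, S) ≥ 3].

Outcomes with min(R, S) ≥ 3: (3,3), (3,4), (3,5), (3,6), (4,3), (4,4), (4,5), (4,6), each with probability 1/24.
E[|R − S| | min(R, S) ≥ 3] = (0 + 1 + 2 + 3 + 1 + 0 + 1 + 2) / 8 = 5/4.

5/4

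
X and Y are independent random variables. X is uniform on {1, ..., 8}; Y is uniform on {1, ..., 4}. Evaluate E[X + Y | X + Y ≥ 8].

P(X + Y ≥ 8) = 7/16.
Summing (X+Y)·P(x,y) over outcomes with X + Y ≥ 8 gives 33/8.
E[X + Y | X + Y ≥ 8] = (33/8) / (7/16) = 66/7.

66/7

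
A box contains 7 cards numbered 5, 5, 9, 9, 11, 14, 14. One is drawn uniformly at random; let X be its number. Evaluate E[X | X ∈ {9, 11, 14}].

57/5

P(X ∈ {9, 11, 14}) = 5/7.
Σ over the event: 9·2/7 + 11·1/7 + 14·2/7 = 57/7.
E[X | X ∈ {9, 11, 14}] = (57/7) / (5/7) = 57/5.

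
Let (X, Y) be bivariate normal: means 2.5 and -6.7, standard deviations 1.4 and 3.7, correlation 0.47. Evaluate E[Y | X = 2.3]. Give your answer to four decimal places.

E[Y | X=x] = μ_Y + ρ(σ_Y/σ_X)(x − μ_X) for jointly normal variables.
E[Y | X=2.3] = -6.7 + (0.47)·(3.7/1.4)·(2.3 − (2.5)) = -6.7 + (1.2421)·(-0.2) = -6.9484.

-6.9484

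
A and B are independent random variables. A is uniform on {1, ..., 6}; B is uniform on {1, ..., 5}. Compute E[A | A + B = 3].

3/2

Outcomes with A + B = 3: (1,2), (2,1), each with probability 1/30.
E[A | A + B = 3] = (1 + 2) / 2 = 3/2.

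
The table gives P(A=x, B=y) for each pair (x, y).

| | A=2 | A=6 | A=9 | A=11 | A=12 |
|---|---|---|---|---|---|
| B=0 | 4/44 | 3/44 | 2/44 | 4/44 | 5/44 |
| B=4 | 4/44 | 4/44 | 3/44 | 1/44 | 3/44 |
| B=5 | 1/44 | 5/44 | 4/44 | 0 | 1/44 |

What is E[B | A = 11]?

P(A = 11) = 5/44.
Summing B·P(A=x,B=y) over the conditioning event gives 1/11.
E[B | A = 11] = (1/11) / (5/44) = 4/5.

4/5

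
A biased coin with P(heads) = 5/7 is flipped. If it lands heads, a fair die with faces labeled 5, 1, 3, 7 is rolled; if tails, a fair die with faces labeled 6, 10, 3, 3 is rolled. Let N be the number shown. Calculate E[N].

31/7

E[N | heads] = (5+1+3+7)/4 = 4.
E[N | tails] = (6+10+3+3)/4 = 11/2.
By the law of total expectation,
E[N] = (5/7)·(4) + (2/7)·(11/2) = 31/7.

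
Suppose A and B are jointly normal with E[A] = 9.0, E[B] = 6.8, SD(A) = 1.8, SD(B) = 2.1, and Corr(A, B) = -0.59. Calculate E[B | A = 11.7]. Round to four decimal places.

E[B | A=x] = μ_B + ρ(σ_B/σ_A)(x − μ_A) for jointly normal variables.
E[B | A=11.7] = 6.8 + (-0.59)·(2.1/1.8)·(11.7 − (9.0)) = 6.8 + (-0.68833)·(2.7) = 4.9415.

4.9415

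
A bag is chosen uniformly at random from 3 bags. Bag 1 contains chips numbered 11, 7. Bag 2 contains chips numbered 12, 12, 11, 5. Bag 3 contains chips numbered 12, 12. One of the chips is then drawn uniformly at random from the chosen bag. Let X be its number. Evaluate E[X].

31/3

E[X | bag 1] = (11+7)/2 = 9.
E[X | bag 2] = (12+12+11+5)/4 = 10.
E[X | bag 3] = (12+12)/2 = 12.
By the law of total expectation,
E[X] = (1/3)·(9) + (1/3)·(10) + (1/3)·(12) = 31/3.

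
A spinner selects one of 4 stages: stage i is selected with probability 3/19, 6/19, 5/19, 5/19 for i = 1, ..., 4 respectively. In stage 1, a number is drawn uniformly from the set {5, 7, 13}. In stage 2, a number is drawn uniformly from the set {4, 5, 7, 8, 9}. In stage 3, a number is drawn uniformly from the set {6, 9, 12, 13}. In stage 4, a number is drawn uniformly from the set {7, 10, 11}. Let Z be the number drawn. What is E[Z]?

2419/285

E[Z | stage 1] = (5+7+13)/3 = 25/3.
E[Z | stage 2] = (4+5+7+8+9)/5 = 33/5.
E[Z | stage 3] = (6+9+12+13)/4 = 10.
E[Z | stage 4] = (7+10+11)/3 = 28/3.
E[Z] = (3/19)·(25/3) + (6/19)·(33/5) + (5/19)·(10) + (5/19)·(28/3) = 2419/285.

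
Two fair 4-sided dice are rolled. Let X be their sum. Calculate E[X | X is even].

P(X is even) = 1/2.
Σ over the event: 2·1/16 + 4·3/16 + 6·3/16 + 8·1/16 = 5/2.
E[X | X is even] = (5/2) / (1/2) = 5.

5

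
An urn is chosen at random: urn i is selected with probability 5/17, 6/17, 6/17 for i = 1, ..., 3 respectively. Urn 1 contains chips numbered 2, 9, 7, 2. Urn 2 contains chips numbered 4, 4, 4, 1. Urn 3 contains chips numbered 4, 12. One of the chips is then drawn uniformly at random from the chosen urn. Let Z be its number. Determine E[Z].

185/34

E[Z | urn 1] = (2+9+7+2)/4 = 5.
E[Z | urn 2] = (4+4+4+1)/4 = 13/4.
E[Z | urn 3] = (4+12)/2 = 8.
By the law of total expectation,
E[Z] = (5/17)·(5) + (6/17)·(13/4) + (6/17)·(8) = 185/34.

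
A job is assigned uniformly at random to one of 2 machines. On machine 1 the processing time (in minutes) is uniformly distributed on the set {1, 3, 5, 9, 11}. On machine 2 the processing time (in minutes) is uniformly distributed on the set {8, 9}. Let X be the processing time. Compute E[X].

E[X | machine 1] = (1+3+5+9+11)/5 = 29/5.
E[X | machine 2] = (8+9)/2 = 17/2.
E[X] = (1/2)·(29/5) + (1/2)·(17/2) = 143/20.

143/20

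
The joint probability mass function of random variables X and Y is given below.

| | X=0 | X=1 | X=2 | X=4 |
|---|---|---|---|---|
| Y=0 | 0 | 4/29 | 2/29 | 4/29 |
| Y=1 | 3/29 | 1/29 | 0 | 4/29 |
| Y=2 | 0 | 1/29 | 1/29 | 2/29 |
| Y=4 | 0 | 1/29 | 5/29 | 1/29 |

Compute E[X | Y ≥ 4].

P(Y ≥ 4) = 7/29.
Σ X·P over the event = 1·(1/29) + 2·(5/29) + 4·(1/29) = 15/29.
E[X | Y ≥ 4] = (15/29) / (7/29) = 15/7.

15/7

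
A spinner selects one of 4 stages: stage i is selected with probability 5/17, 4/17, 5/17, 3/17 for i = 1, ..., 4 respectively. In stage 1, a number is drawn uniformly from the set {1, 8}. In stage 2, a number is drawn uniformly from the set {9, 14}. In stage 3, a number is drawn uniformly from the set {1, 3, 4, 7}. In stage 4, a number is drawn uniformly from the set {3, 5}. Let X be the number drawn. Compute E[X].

E[X | stage 1] = (1+8)/2 = 9/2.
E[X | stage 2] = (9+14)/2 = 23/2.
E[X | stage 3] = (1+3+4+7)/4 = 15/4.
E[X | stage 4] = (3+5)/2 = 4.
E[X] = (5/17)·(9/2) + (4/17)·(23/2) + (5/17)·(15/4) + (3/17)·(4) = 397/68.

397/68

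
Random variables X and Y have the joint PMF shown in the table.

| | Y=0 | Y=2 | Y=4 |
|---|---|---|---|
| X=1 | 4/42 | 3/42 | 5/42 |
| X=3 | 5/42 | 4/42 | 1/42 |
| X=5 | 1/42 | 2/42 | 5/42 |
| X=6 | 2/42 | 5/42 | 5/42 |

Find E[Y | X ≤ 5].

P(X ≤ 5) = 5/7.
Summing Y·P(X=x,Y=y) over the conditioning event gives 31/21.
E[Y | X ≤ 5] = (31/21) / (5/7) = 31/15.

31/15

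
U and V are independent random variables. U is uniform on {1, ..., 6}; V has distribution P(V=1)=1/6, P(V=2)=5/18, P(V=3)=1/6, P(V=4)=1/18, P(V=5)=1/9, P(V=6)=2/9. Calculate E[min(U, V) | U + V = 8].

37/15

P(U + V = 8) = 5/36.
Summing min(U,V)·P(x,y) over outcomes with U + V = 8 gives 37/108.
E[min(U, V) | U + V = 8] = (37/108) / (5/36) = 37/15.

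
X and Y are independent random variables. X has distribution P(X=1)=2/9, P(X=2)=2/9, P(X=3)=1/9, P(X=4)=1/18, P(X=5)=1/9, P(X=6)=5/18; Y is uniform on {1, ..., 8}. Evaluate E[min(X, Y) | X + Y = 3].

P(X + Y = 3) = 1/18.
Summing min(X,Y)·P(x,y) over outcomes with X + Y = 3 gives 1/18.
E[min(X, Y) | X + Y = 3] = (1/18) / (1/18) = 1.

1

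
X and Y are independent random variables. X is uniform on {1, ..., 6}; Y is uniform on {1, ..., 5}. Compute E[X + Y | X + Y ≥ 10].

P(X + Y ≥ 10) = 1/10.
Summing (X+Y)·P(x,y) over outcomes with X + Y ≥ 10 gives 31/30.
E[X + Y | X + Y ≥ 10] = (31/30) / (1/10) = 31/3.

31/3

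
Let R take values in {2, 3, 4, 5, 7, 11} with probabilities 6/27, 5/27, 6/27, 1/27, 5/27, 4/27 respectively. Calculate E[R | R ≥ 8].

P(R ≥ 8) = 4/27.
Σ over the event: 11·4/27 = 44/27.
E[R | R ≥ 8] = (44/27) / (4/27) = 11.

11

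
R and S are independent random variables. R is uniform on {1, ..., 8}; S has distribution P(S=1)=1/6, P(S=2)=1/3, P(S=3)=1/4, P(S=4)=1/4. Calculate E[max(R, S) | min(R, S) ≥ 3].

67/12

P(min(R, S) ≥ 3) = 3/8.
Summing max(R,S)·P(x,y) over outcomes with min(R, S) ≥ 3 gives 67/32.
E[max(R, S) | min(R, S) ≥ 3] = (67/32) / (3/8) = 67/12.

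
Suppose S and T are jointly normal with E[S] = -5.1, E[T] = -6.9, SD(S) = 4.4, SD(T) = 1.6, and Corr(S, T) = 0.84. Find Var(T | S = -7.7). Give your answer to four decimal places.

Var(T | S=x) = (1 − ρ²)·σ_T².
Var(T | S=-7.7) = (1.6)²·(1 − (0.84)²) = 2.56·0.2944 = 0.7537.

0.7537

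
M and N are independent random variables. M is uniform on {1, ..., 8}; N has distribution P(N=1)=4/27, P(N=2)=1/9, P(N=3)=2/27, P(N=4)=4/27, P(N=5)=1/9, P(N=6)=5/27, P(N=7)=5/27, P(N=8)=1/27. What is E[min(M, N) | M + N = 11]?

P(M + N = 11) = 5/54.
Summing min(M,N)·P(x,y) over outcomes with M + N = 11 gives 85/216.
E[min(M, N) | M + N = 11] = (85/216) / (5/54) = 17/4.

17/4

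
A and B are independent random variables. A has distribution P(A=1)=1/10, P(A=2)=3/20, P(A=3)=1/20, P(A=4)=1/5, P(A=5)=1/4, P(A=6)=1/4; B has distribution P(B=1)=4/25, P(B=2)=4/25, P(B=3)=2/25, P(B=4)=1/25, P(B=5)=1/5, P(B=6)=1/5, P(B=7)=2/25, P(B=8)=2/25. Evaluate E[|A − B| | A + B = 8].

P(A + B = 8) = 29/250.
Summing |A−B|·P(x,y) over outcomes with A + B = 8 gives 97/250.
E[|A − B| | A + B = 8] = (97/250) / (29/250) = 97/29.

97/29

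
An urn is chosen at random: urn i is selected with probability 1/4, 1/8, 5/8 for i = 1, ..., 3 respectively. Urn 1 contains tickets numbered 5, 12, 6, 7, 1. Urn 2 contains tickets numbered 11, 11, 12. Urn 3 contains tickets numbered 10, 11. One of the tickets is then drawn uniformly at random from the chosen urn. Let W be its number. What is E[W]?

E[W | urn 1] = (5+12+6+7+1)/5 = 31/5.
E[W | urn 2] = (11+11+12)/3 = 34/3.
E[W | urn 3] = (10+11)/2 = 21/2.
E[W] = (1/4)·(31/5) + (1/8)·(34/3) + (5/8)·(21/2) = 2287/240.

2287/240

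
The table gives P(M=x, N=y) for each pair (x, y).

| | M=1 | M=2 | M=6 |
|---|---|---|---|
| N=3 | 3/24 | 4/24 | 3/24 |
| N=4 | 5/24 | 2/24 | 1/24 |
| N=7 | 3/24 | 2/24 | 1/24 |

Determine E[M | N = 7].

13/6

P(N = 7) = 1/4.
Σ M·P over the event = 1·(3/24) + 2·(2/24) + 6·(1/24) = 13/24.
E[M | N = 7] = (13/24) / (1/4) = 13/6.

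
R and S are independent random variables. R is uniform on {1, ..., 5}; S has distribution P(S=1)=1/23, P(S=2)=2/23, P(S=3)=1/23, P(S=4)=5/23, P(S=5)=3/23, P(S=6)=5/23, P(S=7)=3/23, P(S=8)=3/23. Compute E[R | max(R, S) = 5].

15/4

P(max(R, S) = 5) = 24/115.
Summing R·P(x,y) over outcomes with max(R, S) = 5 gives 18/23.
E[R | max(R, S) = 5] = (18/23) / (24/115) = 15/4.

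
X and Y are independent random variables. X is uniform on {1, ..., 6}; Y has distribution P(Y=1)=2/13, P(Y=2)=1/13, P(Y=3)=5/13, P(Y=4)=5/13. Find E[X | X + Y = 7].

P(X + Y = 7) = 1/6.
Summing X·P(x,y) over outcomes with X + Y = 7 gives 2/3.
E[X | X + Y = 7] = (2/3) / (1/6) = 4.

4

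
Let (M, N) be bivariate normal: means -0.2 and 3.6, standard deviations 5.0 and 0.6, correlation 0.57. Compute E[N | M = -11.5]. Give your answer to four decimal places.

2.8271

For a bivariate normal, E[N | M=x] = μ_N + ρ·(σ_N/σ_M)·(x − μ_M).
E[N | M=-11.5] = 3.6 + (0.57)·(0.6/5.0)·(-11.5 − (-0.2)) = 3.6 + (0.0684)·(-11.3) = 2.8271.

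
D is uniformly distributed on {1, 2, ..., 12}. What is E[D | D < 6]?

3

Given D < 6, D is equally likely to be any of {1, 2, 3, 4, 5}.
E[D | D < 6] = (1 + 2 + 3 + 4 + 5) / 5 = 3.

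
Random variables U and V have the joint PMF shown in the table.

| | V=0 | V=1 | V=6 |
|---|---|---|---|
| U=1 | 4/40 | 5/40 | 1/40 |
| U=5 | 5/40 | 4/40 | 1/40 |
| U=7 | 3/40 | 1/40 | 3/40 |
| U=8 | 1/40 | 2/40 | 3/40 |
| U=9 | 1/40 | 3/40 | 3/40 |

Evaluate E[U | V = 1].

5

P(V = 1) = 3/8.
Σ U·P over the event = 1·(5/40) + 5·(4/40) + 7·(1/40) + 8·(2/40) + 9·(3/40) = 15/8.
E[U | V = 1] = (15/8) / (3/8) = 5.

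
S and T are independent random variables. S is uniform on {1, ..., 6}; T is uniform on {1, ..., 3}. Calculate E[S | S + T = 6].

4

Outcomes with S + T = 6: (3,3), (4,2), (5,1), each with probability 1/18.
E[S | S + T = 6] = (3 + 4 + 5) / 3 = 4.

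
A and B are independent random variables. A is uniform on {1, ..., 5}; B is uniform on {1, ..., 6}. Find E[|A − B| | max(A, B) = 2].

Outcomes with max(A, B) = 2: (1,2), (2,1), (2,2), each with probability 1/30.
E[|A − B| | max(A, B) = 2] = (1 + 1 + 0) / 3 = 2/3.

2/3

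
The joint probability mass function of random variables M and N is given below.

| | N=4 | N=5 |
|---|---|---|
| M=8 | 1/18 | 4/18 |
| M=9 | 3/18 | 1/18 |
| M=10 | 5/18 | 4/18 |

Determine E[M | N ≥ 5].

9

P(N ≥ 5) = 1/2.
Σ M·P over the event = 8·(4/18) + 9·(1/18) + 10·(4/18) = 9/2.
E[M | N ≥ 5] = (9/2) / (1/2) = 9.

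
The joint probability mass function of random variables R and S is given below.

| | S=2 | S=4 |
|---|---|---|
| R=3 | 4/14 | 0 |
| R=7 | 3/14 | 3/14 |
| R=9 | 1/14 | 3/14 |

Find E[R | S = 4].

P(S = 4) = 3/7.
Σ R·P over the event = 7·(3/14) + 9·(3/14) = 24/7.
E[R | S = 4] = (24/7) / (3/7) = 8.

8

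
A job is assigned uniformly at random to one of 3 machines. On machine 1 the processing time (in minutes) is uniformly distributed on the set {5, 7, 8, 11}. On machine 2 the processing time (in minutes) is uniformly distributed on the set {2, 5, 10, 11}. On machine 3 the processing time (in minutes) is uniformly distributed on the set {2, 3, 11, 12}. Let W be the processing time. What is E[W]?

29/4

E[W | machine 1] = (5+7+8+11)/4 = 31/4.
E[W | machine 2] = (2+5+10+11)/4 = 7.
E[W | machine 3] = (2+3+11+12)/4 = 7.
E[W] = (1/3)·(31/4) + (1/3)·(7) + (1/3)·(7) = 29/4.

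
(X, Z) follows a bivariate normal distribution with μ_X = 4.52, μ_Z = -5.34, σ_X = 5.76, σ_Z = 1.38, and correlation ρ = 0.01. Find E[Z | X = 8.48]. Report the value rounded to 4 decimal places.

-5.3305

The regression of Z on X has slope ρ·σ_Z/σ_X and passes through (μ_X, μ_Z).
E[Z | X=8.48] = -5.34 + (0.01)·(1.38/5.76)·(8.48 − (4.52)) = -5.34 + (0.0023958)·(3.96) = -5.3305.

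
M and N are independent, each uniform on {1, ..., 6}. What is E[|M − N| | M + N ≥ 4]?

68/33

P(M + N ≥ 4) = 11/12.
Summing |M−N|·P(x,y) over outcomes with M + N ≥ 4 gives 17/9.
E[|M − N| | M + N ≥ 4] = (17/9) / (11/12) = 68/33.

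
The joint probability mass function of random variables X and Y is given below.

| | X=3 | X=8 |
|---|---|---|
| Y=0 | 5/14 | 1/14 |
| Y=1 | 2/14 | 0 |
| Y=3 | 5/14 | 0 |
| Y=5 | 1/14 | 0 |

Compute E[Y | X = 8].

P(X = 8) = 1/14.
Σ Y·P over the event = 0·(1/14) = 0.
E[Y | X = 8] = (0) / (1/14) = 0.

0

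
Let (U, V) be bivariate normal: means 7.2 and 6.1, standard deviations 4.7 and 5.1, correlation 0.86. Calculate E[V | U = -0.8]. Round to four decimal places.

For a bivariate normal, E[V | U=x] = μ_V + ρ·(σ_V/σ_U)·(x − μ_U).
E[V | U=-0.8] = 6.1 + (0.86)·(5.1/4.7)·(-0.8 − (7.2)) = 6.1 + (0.93319)·(-8) = -1.3655.

-1.3655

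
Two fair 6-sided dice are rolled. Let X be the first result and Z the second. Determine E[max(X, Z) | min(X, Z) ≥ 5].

23/4

Outcomes with min(X, Z) ≥ 5: (5,5), (5,6), (6,5), (6,6), each with probability 1/36.
E[max(X, Z) | min(X, Z) ≥ 5] = (5 + 6 + 6 + 6) / 4 = 23/4.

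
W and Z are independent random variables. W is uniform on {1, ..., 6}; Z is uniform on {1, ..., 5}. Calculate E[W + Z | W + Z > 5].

P(W + Z > 5) = 2/3.
Summing (W+Z)·P(x,y) over outcomes with W + Z > 5 gives 31/6.
E[W + Z | W + Z > 5] = (31/6) / (2/3) = 31/4.

31/4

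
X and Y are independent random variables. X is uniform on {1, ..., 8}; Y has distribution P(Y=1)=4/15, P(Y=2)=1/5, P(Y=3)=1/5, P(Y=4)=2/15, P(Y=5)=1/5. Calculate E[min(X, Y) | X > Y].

P(X > Y) = 13/20.
Summing min(X,Y)·P(x,y) over outcomes with X > Y gives 31/20.
E[min(X, Y) | X > Y] = (31/20) / (13/20) = 31/13.

31/13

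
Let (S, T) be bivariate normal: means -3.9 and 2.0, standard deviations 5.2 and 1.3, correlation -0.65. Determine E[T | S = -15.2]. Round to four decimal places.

E[T | S=x] = μ_T + ρ(σ_T/σ_S)(x − μ_S) for jointly normal variables.
E[T | S=-15.2] = 2.0 + (-0.65)·(1.3/5.2)·(-15.2 − (-3.9)) = 2.0 + (-0.1625)·(-11.3) = 3.8363.

3.8363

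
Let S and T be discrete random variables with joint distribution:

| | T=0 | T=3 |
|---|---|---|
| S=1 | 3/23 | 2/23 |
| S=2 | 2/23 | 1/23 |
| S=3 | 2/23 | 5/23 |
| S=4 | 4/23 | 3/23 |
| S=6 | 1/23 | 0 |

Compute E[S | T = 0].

35/12

P(T = 0) = 12/23.
Σ S·P over the event = 1·(3/23) + 2·(2/23) + 3·(2/23) + 4·(4/23) + 6·(1/23) = 35/23.
E[S | T = 0] = (35/23) / (12/23) = 35/12.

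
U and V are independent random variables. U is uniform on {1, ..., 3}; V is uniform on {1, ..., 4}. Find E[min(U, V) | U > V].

4/3

P(U > V) = 1/4.
Summing min(U,V)·P(x,y) over outcomes with U > V gives 1/3.
E[min(U, V) | U > V] = (1/3) / (1/4) = 4/3.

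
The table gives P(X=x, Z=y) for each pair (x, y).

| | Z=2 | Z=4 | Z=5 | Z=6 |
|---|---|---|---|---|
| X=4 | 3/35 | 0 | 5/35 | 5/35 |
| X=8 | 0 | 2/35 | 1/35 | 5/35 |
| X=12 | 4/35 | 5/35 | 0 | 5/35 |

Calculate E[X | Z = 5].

P(Z = 5) = 6/35.
Σ X·P over the event = 4·(5/35) + 8·(1/35) = 4/5.
E[X | Z = 5] = (4/5) / (6/35) = 14/3.

14/3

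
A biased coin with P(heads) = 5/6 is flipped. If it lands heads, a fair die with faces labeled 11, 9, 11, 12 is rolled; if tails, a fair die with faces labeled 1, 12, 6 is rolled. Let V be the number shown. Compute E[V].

E[V | heads] = (11+9+11+12)/4 = 43/4.
E[V | tails] = (1+12+6)/3 = 19/3.
By the law of total expectation,
E[V] = (5/6)·(43/4) + (1/6)·(19/3) = 721/72.

721/72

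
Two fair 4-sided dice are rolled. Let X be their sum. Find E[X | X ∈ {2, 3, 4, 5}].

P(X ∈ {2, 3, 4, 5}) = 5/8.
Σ over the event: 2·1/16 + 3·1/8 + 4·3/16 + 5·1/4 = 5/2.
E[X | X ∈ {2, 3, 4, 5}] = (5/2) / (5/8) = 4.

4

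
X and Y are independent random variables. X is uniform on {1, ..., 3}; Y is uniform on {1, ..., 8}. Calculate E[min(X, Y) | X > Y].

4/3

Outcomes with X > Y: (2,1), (3,1), (3,2), each with probability 1/24.
E[min(X, Y) | X > Y] = (1 + 1 + 2) / 3 = 4/3.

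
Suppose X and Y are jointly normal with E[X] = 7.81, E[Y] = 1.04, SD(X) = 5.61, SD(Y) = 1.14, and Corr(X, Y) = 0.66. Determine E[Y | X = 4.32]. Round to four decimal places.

For a bivariate normal, E[Y | X=x] = μ_Y + ρ·(σ_Y/σ_X)·(x − μ_X).
E[Y | X=4.32] = 1.04 + (0.66)·(1.14/5.61)·(4.32 − (7.81)) = 1.04 + (0.13412)·(-3.49) = 0.5719.

0.5719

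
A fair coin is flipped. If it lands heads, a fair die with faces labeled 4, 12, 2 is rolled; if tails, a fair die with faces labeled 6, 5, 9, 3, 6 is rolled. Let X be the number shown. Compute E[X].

59/10

E[X | heads] = (4+12+2)/3 = 6.
E[X | tails] = (6+5+9+3+6)/5 = 29/5.
E[X] = (1/2)·(6) + (1/2)·(29/5) = 59/10.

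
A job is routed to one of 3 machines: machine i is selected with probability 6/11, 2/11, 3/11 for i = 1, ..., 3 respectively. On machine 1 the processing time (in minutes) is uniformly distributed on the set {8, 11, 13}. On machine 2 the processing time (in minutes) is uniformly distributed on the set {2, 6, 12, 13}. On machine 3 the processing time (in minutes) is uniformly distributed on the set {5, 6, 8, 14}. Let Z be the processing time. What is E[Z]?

E[Z | machine 1] = (8+11+13)/3 = 32/3.
E[Z | machine 2] = (2+6+12+13)/4 = 33/4.
E[Z | machine 3] = (5+6+8+14)/4 = 33/4.
By the law of total expectation,
E[Z] = (6/11)·(32/3) + (2/11)·(33/4) + (3/11)·(33/4) = 421/44.

421/44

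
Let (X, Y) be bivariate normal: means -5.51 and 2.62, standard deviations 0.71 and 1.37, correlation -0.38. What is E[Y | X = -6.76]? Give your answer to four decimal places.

E[Y | X=x] = μ_Y + ρ(σ_Y/σ_X)(x − μ_X) for jointly normal variables.
E[Y | X=-6.76] = 2.62 + (-0.38)·(1.37/0.71)·(-6.76 − (-5.51)) = 2.62 + (-0.733239)·(-1.25) = 3.5365.

3.5365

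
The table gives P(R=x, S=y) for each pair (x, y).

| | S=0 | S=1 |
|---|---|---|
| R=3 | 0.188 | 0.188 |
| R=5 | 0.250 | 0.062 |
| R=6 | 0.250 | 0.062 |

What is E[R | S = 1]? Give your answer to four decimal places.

P(S = 1) = 0.312.
Summing R·P(R=x,S=y) over the conditioning event gives 1.246.
E[R | S = 1] = (1.246) / (0.312) = 3.9936.

3.9936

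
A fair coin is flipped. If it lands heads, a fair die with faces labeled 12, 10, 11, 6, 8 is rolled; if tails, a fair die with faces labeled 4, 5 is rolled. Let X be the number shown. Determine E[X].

139/20

E[X | heads] = (12+10+11+6+8)/5 = 47/5.
E[X | tails] = (4+5)/2 = 9/2.
By the law of total expectation,
E[X] = (1/2)·(47/5) + (1/2)·(9/2) = 139/20.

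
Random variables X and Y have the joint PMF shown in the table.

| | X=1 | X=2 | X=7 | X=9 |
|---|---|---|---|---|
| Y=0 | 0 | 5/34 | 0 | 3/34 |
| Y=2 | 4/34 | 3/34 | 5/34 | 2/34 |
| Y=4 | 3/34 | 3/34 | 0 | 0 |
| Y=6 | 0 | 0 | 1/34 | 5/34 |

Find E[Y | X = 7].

P(X = 7) = 3/17.
Σ Y·P over the event = 2·(5/34) + 6·(1/34) = 8/17.
E[Y | X = 7] = (8/17) / (3/17) = 8/3.

8/3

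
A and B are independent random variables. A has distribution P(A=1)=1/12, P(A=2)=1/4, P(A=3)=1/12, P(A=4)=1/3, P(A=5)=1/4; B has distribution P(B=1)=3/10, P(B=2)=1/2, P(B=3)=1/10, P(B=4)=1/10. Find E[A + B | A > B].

P(A > B) = 83/120.
Summing (A+B)·P(x,y) over outcomes with A > B gives 241/60.
E[A + B | A > B] = (241/60) / (83/120) = 482/83.

482/83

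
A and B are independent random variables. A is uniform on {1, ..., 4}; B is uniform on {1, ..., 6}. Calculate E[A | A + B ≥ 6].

P(A + B ≥ 6) = 7/12.
Summing A·P(x,y) over outcomes with A + B ≥ 6 gives 5/3.
E[A | A + B ≥ 6] = (5/3) / (7/12) = 20/7.

20/7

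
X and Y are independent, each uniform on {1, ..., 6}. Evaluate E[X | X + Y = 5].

Outcomes with X + Y = 5: (1,4), (2,3), (3,2), (4,1), each with probability 1/36.
E[X | X + Y = 5] = (1 + 2 + 3 + 4) / 4 = 5/2.

5/2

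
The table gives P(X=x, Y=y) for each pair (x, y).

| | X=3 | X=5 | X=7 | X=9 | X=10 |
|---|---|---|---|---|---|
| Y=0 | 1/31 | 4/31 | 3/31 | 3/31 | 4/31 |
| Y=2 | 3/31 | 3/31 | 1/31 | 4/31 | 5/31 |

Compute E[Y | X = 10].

10/9

P(X = 10) = 9/31.
Summing Y·P(X=x,Y=y) over the conditioning event gives 10/31.
E[Y | X = 10] = (10/31) / (9/31) = 10/9.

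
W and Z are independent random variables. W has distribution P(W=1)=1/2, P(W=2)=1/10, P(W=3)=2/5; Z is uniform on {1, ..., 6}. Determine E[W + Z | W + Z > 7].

P(W + Z > 7) = 3/20.
Summing (W+Z)·P(x,y) over outcomes with W + Z > 7 gives 19/15.
E[W + Z | W + Z > 7] = (19/15) / (3/20) = 76/9.

76/9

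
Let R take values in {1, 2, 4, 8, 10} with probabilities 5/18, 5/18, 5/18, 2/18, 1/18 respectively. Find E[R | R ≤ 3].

3/2

P(R ≤ 3) = 5/9.
Σ over the event: 1·5/18 + 2·5/18 = 5/6.
E[R | R ≤ 3] = (5/6) / (5/9) = 3/2.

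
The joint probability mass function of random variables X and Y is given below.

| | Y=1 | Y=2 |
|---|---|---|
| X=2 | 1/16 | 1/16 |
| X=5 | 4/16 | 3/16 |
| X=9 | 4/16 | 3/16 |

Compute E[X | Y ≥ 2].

P(Y ≥ 2) = 7/16.
Σ X·P over the event = 2·(1/16) + 5·(3/16) + 9·(3/16) = 11/4.
E[X | Y ≥ 2] = (11/4) / (7/16) = 44/7.

44/7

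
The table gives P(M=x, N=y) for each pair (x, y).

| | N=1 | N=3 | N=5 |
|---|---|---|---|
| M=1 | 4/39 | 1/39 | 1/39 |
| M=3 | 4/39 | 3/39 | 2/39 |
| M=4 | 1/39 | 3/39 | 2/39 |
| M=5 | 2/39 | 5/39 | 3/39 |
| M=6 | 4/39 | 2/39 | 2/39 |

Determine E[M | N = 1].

P(N = 1) = 5/13.
Summing M·P(M=x,N=y) over the conditioning event gives 18/13.
E[M | N = 1] = (18/13) / (5/13) = 18/5.

18/5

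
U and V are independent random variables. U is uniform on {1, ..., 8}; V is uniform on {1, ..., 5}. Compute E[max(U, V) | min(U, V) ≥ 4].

Outcomes with min(U, V) ≥ 4: (4,4), (4,5), (5,4), (5,5), (6,4), (6,5), (7,4), (7,5), (8,4), (8,5), each with probability 1/40.
E[max(U, V) | min(U, V) ≥ 4] = (4 + 5 + 5 + 5 + 6 + 6 + 7 + 7 + 8 + 8) / 10 = 61/10.

61/10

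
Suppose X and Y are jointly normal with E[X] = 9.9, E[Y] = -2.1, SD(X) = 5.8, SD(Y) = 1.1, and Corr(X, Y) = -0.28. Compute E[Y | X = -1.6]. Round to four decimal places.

-1.4893

For a bivariate normal, E[Y | X=x] = μ_Y + ρ·(σ_Y/σ_X)·(x − μ_X).
E[Y | X=-1.6] = -2.1 + (-0.28)·(1.1/5.8)·(-1.6 − (9.9)) = -2.1 + (-0.053103)·(-11.5) = -1.4893.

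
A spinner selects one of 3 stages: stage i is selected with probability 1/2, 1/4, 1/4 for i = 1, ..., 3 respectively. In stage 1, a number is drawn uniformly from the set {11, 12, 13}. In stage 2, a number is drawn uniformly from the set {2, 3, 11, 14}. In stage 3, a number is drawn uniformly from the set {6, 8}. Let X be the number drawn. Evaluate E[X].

77/8

E[X | stage 1] = (11+12+13)/3 = 12.
E[X | stage 2] = (2+3+11+14)/4 = 15/2.
E[X | stage 3] = (6+8)/2 = 7.
By the law of total expectation,
E[X] = (1/2)·(12) + (1/4)·(15/2) + (1/4)·(7) = 77/8.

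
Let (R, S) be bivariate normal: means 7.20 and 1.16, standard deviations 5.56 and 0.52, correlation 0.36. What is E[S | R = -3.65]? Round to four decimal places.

E[S | R=x] = μ_S + ρ(σ_S/σ_R)(x − μ_R) for jointly normal variables.
E[S | R=-3.65] = 1.16 + (0.36)·(0.52/5.56)·(-3.65 − (7.20)) = 1.16 + (0.033669)·(-10.85) = 0.7947.

0.7947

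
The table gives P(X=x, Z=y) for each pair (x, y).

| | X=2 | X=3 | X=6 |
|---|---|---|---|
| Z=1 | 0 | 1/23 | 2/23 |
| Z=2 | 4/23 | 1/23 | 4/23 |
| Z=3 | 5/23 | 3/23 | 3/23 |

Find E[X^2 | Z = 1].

P(Z = 1) = 3/23.
Σ X^2·P over the event = 9·(1/23) + 36·(2/23) = 81/23.
E[X^2 | Z = 1] = (81/23) / (3/23) = 27.

27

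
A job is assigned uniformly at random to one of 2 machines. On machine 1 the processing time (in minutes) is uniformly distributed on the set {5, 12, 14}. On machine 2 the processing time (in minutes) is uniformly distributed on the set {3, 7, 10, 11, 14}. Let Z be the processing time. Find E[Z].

E[Z | machine 1] = (5+12+14)/3 = 31/3.
E[Z | machine 2] = (3+7+10+11+14)/5 = 9.
By the law of total expectation,
E[Z] = (1/2)·(31/3) + (1/2)·(9) = 29/3.

29/3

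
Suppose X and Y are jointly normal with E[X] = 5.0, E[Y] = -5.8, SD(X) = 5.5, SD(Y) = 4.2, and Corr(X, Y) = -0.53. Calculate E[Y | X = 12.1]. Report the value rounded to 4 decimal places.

-8.6736

For a bivariate normal, E[Y | X=x] = μ_Y + ρ·(σ_Y/σ_X)·(x − μ_X).
E[Y | X=12.1] = -5.8 + (-0.53)·(4.2/5.5)·(12.1 − (5.0)) = -5.8 + (-0.40473)·(7.1) = -8.6736.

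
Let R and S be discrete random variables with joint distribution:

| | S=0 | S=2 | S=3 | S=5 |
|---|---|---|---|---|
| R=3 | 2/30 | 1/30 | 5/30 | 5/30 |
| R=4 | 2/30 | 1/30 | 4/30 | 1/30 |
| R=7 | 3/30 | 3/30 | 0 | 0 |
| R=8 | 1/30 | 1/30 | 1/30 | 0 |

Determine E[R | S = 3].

39/10

P(S = 3) = 1/3.
Summing R·P(R=x,S=y) over the conditioning event gives 13/10.
E[R | S = 3] = (13/10) / (1/3) = 39/10.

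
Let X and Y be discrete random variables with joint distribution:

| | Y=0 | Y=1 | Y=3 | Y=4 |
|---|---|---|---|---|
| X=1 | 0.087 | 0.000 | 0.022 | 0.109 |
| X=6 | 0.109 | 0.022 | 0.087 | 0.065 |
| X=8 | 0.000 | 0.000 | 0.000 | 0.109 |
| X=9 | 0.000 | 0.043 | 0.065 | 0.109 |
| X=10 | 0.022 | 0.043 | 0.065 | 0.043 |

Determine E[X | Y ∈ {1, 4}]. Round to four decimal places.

P(Y ∈ {1, 4}) = 0.543.
Σ X·P over the event = 1·(0.109) + 6·(0.022) + 6·(0.065) + 8·(0.109) + 9·(0.043) + 9·(0.109) + 10·(0.043) + 10·(0.043) = 3.731.
E[X | Y ∈ {1, 4}] = (3.731) / (0.543) = 6.8711.

6.8711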